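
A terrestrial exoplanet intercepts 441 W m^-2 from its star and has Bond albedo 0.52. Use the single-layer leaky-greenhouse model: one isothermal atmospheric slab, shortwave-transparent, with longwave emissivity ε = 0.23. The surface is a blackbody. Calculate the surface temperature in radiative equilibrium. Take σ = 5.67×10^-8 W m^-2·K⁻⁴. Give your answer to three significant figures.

180 kelvin

The planet radiates to space at T_e = [S(1−α)/(4σ)]^(1/4) = 174.8 K.
Surface balance with a leaky layer gives σT_s⁴ = σT_e⁴·2/(2−ε), so T_s = T_e·[2/(2−0.23)]^(1/4) = 180.2 K.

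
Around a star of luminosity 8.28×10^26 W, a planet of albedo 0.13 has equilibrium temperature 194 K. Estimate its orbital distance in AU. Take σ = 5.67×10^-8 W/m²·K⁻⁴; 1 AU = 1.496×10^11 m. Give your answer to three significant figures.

Required flux: S = 4σT⁴/(1−α) = 369.3 W/m².
S = L/(4πd²) → d = √(L/4πS) = √(8.28×10^26/(4π·369.3)) = 4.224×10^11 m = 2.824 AU.

2.82 AU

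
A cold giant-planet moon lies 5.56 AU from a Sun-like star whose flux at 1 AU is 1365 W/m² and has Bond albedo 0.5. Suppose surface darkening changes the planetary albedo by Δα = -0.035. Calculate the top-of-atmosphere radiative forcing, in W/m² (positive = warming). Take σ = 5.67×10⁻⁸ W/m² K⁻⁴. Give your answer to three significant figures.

0.386 W/m²

Flux at the orbit: S = 1365/(5.56)² = 44.16 W/m².
TOA radiative forcing: ΔF = −S·Δα/4 = −44.16·(-0.035)/4 = 0.3864 W/m².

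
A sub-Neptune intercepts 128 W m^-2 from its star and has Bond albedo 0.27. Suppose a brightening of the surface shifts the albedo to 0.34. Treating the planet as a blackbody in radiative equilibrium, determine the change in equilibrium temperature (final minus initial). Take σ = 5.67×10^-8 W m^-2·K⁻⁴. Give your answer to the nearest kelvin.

Initial: T₁ = [S(1−0.27)/(4σ)]^(1/4) = 142.5 K.
Final:   T₂ = [S(1−0.34)/(4σ)]^(1/4) = 138.9 K.
ΔT = T₂ − T₁ = -3.546 K.

-4 K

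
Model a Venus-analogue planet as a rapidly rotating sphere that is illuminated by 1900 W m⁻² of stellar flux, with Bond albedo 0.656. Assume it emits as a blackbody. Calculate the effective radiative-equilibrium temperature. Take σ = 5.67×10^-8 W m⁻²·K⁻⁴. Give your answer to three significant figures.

232 K

Absorbed flux (global mean): S(1−α)/4 = 1900·0.344/4 = 163.4 W m⁻².
Balancing against σT⁴: T = (163.4/5.67×10⁻⁸)^(1/4) = 231.7 K.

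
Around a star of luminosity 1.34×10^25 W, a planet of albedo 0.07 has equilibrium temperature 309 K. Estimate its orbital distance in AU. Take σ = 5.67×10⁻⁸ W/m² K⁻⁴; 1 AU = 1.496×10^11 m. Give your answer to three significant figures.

Energy balance gives S = 4σT⁴/(1−α) = 2223 W/m².
Then d = [L/(4πS)]^(1/2) = 2.190×10^10 m, i.e. 0.1464 AU.

0.146 AU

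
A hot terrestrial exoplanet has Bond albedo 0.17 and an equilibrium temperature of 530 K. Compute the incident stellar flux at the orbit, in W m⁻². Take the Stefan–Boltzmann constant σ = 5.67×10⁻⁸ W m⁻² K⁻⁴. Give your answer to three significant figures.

21600 W m⁻²

Invert the energy balance for S: S = 4σT⁴/(1−α).
σT⁴ = 5.67×10⁻⁸·(530)⁴ = 4474 W m⁻².
S = 4·4474/0.83 = 21560 W m⁻².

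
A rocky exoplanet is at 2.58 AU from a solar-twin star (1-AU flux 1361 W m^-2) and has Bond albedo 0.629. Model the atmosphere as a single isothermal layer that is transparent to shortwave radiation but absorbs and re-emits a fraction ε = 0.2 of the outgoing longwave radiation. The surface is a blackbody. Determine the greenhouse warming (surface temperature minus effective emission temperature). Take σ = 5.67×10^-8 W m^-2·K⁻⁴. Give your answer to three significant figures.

Flux at the orbit: S = 1361/(2.58)² = 204.5 W m^-2.
The planet radiates to space at T_e = [S(1−α)/(4σ)]^(1/4) = 135.2 K.
For a single slab of emissivity ε, T_s⁴ = 2T_e⁴/(2−ε); thus T_s = 135.2·(1.111)^(1/4) = 138.8 K.
The atmosphere warms the surface by 3.609 K.

3.61 K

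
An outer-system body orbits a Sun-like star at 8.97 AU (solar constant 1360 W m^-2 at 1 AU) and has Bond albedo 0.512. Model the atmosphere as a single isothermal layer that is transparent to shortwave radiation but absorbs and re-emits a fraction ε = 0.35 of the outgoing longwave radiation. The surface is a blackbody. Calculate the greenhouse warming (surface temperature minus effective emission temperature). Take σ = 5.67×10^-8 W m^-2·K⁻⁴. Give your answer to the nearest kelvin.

By the inverse-square law, S = 1360/8.97² = 16.90 W m^-2.
Effective emission temperature (TOA balance): σT_e⁴ = S(1−α)/4 = 2.062 W m^-2 → T_e = 77.66 K.
The surface balance (absorbed SW + ε·downward IR = σT_s⁴) with T_a⁴ = T_s⁴/2 reduces to T_s = T_e·[2/(2−ε)]^¼ = 81.48 K.
The atmosphere warms the surface by 3.826 K.

4 K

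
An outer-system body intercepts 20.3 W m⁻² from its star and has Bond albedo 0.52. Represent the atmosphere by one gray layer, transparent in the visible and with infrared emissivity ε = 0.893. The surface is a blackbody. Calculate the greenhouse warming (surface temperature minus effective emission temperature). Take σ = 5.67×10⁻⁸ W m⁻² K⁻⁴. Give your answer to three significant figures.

12.9 K

The planet radiates to space at T_e = [S(1−α)/(4σ)]^(1/4) = 80.96 K.
For a single slab of emissivity ε, T_s⁴ = 2T_e⁴/(2−ε); thus T_s = 80.96·(1.807)^(1/4) = 93.86 K.
The atmosphere warms the surface by 12.90 K.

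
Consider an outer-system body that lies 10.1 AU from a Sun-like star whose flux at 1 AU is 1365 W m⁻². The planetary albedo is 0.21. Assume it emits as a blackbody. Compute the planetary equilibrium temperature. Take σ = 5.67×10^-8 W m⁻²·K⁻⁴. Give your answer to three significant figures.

By the inverse-square law, S = 1365/10.1² = 13.38 W m⁻².
The planet absorbs (1−α)S over its disc πR² and re-emits over 4πR², so the mean absorbed flux is (1−0.21)·13.38/4 = 2.643 W m⁻².
Balancing against σT⁴: T = (2.643/5.67×10⁻⁸)^(1/4) = 82.63 K.

82.6 K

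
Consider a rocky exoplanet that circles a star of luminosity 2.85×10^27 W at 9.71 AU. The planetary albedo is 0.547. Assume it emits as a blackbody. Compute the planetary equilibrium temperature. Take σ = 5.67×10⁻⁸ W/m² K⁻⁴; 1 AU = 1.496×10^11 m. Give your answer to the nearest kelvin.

121 K

Orbital distance: d = 9.71 AU = 1.453×10^12 m.
Spreading L over a sphere of radius d: S = 2.85×10^27/(4π·1.45×10^12²) = 107.5 W/m².
Absorbed flux (global mean): S(1−α)/4 = 107.5·0.453/4 = 12.17 W/m².
In equilibrium σT⁴ equals this, so T = 121.0 K.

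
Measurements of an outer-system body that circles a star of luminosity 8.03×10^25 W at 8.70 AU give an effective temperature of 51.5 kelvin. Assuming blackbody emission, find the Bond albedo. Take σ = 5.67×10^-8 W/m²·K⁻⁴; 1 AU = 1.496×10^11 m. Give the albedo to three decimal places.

0.577

d = 8.70 × 1.496×10^11 m = 1.302×10^12 m.
S = L/(4πd²) = 3.772 W/m².
Rearranging the radiative balance, α = 1 − 4σT⁴/S.
4σT⁴ = 4·5.67×10⁻⁸·(51.5)⁴ = 1.595 W/m².
1−α = 1.595/3.772 = 0.4229, so α = 0.5771.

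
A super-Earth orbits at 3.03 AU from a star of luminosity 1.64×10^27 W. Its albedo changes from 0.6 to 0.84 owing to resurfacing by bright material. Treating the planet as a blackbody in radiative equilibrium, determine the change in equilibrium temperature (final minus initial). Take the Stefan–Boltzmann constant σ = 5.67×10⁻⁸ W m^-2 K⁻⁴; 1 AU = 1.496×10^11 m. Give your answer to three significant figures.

-37.5 kelvin

d = 3.03 × 1.496×10^11 m = 4.533×10^11 m.
S = L/(4πd²) = 635.2 W m^-2.
With α = 0.6, T₁ = 182.9 K.
Final:   T₂ = [S(1−0.84)/(4σ)]^(1/4) = 145.5 K.
ΔT = T₂ − T₁ = -37.45 K.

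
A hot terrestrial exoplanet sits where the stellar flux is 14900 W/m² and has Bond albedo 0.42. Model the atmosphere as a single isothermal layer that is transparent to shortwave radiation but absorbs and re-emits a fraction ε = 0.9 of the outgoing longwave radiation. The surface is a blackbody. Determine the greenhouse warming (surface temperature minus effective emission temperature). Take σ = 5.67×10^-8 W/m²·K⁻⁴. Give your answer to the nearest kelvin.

The planet radiates to space at T_e = [S(1−α)/(4σ)]^(1/4) = 441.8 K.
The surface balance (absorbed SW + ε·downward IR = σT_s⁴) with T_a⁴ = T_s⁴/2 reduces to T_s = T_e·[2/(2−ε)]^¼ = 513.0 K.
T_s − T_e = 513.0 − 441.8 = 71.22 K.

71 K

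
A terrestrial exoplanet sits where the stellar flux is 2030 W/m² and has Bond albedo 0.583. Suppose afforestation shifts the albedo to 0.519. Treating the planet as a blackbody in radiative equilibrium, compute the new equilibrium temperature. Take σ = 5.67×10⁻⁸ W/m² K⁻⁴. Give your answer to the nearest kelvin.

256 K

With the new albedo, S(1−α₂)/4 = 244.1 W/m², so T₂ = 256.2 K.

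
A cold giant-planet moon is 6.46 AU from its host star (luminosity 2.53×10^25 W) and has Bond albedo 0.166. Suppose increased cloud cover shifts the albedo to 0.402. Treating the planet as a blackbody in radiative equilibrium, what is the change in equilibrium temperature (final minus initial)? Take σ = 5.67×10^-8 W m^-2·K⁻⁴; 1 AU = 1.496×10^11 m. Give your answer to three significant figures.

-4.23 kelvin

d = 6.46 × 1.496×10^11 m = 9.664×10^11 m.
Spreading L over a sphere of radius d: S = 2.53×10^25/(4π·9.66×10^11²) = 2.156 W m^-2.
Before: T₁ = [2.156·0.834/(4σ)]^(1/4) = 53.06 K.
With α = 0.402, T₂ = 48.83 K.
ΔT = T₂ − T₁ = -4.234 K.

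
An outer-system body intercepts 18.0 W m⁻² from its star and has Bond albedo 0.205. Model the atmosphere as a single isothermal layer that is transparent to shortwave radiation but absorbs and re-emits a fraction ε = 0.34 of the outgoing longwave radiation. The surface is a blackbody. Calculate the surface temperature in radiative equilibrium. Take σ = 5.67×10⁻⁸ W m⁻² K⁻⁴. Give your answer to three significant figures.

93.4 kelvin

At the top of the atmosphere, σT_e⁴ = S(1−α)/4 = 3.578 W m⁻², giving T_e = 89.12 K.
For a single slab of emissivity ε, T_s⁴ = 2T_e⁴/(2−ε); thus T_s = 89.12·(1.205)^(1/4) = 93.37 K.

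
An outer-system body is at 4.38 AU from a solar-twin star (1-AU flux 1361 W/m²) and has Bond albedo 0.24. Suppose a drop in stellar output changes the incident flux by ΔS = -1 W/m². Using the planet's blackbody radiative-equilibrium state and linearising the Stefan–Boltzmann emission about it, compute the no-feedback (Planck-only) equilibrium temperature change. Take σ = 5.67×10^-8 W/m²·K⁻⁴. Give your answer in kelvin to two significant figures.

-0.44 kelvin

Irradiance scales as 1/d², so S = 1361 W/m² × (1/4.38)² = 70.94 W/m².
Reference equilibrium: T_e = [S(1−α)/(4σ)]^(1/4) = 124.2 K.
ΔF = Δ[S(1−α)]/4 = (1−0.24)·-1/4 = -0.1900 W/m².
Planck response: λ_P = 4σT_e³ = 4·5.67×10⁻⁸·(124.2)³ = 0.4342 W/m²/K.
Hence the no-feedback warming is ΔF/(4σT_e³) = -0.438 K.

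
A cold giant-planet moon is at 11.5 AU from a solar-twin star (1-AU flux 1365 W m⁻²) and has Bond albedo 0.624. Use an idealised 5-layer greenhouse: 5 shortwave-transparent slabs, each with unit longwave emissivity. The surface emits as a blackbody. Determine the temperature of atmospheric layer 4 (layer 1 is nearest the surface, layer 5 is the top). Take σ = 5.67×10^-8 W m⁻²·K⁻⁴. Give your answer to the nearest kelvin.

Irradiance scales as 1/d², so S = 1365 W m⁻² × (1/11.5)² = 10.32 W m⁻².
Top-of-atmosphere balance: σT_e⁴ = S(1−α)/4 = 0.9702 W m⁻² → T_e = 64.32 K.
Each opaque layer satisfies 2T_j⁴ = T_{j−1}⁴ + T_{j+1}⁴, giving T_k⁴ = (N+1−k)T_e⁴.
T_4 = (2)^(1/4)·64.32 = 76.49 K.

76 K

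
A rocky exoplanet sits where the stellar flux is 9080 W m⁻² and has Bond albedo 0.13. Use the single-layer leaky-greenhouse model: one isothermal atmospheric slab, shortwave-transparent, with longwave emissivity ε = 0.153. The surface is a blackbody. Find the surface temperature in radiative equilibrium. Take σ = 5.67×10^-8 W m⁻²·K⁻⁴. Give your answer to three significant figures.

The planet radiates to space at T_e = [S(1−α)/(4σ)]^(1/4) = 432.0 K.
Surface balance with a leaky layer gives σT_s⁴ = σT_e⁴·2/(2−ε), so T_s = T_e·[2/(2−0.153)]^(1/4) = 440.7 K.

441 K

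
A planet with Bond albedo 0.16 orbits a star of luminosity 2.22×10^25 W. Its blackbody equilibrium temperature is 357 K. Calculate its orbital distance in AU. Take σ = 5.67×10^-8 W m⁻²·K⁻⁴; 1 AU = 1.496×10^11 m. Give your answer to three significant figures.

The flux needed for this T is 4σT⁴/(1−0.16) = 4386 W m⁻².
S = L/(4πd²) → d = √(L/4πS) = √(2.22×10^25/(4π·4386)) = 2.007×10^10 m = 0.1342 AU.

0.134 AU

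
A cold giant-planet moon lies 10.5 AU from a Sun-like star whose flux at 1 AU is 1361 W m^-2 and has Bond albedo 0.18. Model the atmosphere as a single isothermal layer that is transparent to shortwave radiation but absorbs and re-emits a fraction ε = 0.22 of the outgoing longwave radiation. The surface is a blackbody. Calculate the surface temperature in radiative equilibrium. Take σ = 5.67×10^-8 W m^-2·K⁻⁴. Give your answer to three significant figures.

84.2 K

By the inverse-square law, S = 1361/10.5² = 12.34 W m^-2.
Effective emission temperature (TOA balance): σT_e⁴ = S(1−α)/4 = 2.531 W m^-2 → T_e = 81.74 K.
For a single slab of emissivity ε, T_s⁴ = 2T_e⁴/(2−ε); thus T_s = 81.74·(1.124)^(1/4) = 84.15 K.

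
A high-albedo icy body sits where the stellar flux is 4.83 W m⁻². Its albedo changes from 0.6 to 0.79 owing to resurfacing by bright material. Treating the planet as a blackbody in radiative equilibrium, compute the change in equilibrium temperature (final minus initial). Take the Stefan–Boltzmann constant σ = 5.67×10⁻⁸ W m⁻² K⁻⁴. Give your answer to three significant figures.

Initial: T₁ = [S(1−0.6)/(4σ)]^(1/4) = 54.02 K.
After:  T₂ = [4.830·0.21/(4σ)]^(1/4) = 45.99 K.
Change: 45.99 − 54.02 = -8.038 K.

-8.04 K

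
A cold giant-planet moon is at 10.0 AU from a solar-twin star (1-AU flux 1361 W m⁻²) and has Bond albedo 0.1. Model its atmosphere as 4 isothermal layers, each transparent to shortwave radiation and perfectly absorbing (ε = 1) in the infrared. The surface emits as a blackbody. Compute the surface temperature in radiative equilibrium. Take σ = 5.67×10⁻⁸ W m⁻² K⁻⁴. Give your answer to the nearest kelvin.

By the inverse-square law, S = 1361/10.0² = 13.61 W m⁻².
OLR = S(1−α)/4 = 3.062 W m⁻²; the top layer radiates at T_e = 85.73 K.
Layer-by-layer balance gives σT_s⁴ = (N+1)σT_e⁴, so T_s = 5^¼·85.73 = 128.2 K.

128 K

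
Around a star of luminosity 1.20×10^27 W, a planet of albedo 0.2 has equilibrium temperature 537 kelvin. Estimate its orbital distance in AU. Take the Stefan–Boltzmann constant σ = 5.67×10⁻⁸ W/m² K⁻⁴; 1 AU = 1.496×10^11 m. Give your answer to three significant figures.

Required flux: S = 4σT⁴/(1−α) = 23570 W/m².
From L = 4πd²S, d = √(1.20×10^27/(4π·23570)) = 6.364×10^10 m = 0.4254 AU.

0.425 AU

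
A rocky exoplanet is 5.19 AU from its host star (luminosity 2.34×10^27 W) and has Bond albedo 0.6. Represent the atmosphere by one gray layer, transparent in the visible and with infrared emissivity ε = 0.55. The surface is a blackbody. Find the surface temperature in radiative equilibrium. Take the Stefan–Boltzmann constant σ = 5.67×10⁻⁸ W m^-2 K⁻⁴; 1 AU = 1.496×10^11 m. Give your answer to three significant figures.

d = 5.19 × 1.496×10^11 m = 7.764×10^11 m.
Spreading L over a sphere of radius d: S = 2.34×10^27/(4π·7.76×10^11²) = 308.9 W m^-2.
Effective emission temperature (TOA balance): σT_e⁴ = S(1−α)/4 = 30.89 W m^-2 → T_e = 152.8 K.
Surface balance with a leaky layer gives σT_s⁴ = σT_e⁴·2/(2−ε), so T_s = T_e·[2/(2−0.55)]^(1/4) = 165.6 K.

166 K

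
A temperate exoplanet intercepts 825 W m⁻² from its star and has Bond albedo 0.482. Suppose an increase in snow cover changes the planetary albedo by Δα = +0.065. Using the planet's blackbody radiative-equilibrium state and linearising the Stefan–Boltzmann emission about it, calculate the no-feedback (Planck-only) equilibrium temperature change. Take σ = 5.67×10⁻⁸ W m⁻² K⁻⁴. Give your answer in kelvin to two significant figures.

-6.5 K

Reference equilibrium: T_e = [S(1−α)/(4σ)]^(1/4) = 208.3 K.
The change in absorbed flux is Δ[S(1−α)/4] = −SΔα/4 = -13.41 W m⁻².
Planck response: λ_P = 4σT_e³ = 4·5.67×10⁻⁸·(208.3)³ = 2.051 W m⁻²/K.
ΔT₀ = ΔF/λ_P = -13.41/2.051 = -6.54 K.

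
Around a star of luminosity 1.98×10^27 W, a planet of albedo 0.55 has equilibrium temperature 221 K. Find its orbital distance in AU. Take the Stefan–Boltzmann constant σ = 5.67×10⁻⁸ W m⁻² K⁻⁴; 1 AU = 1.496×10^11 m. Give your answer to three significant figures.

The flux needed for this T is 4σT⁴/(1−0.55) = 1202 W m⁻².
From L = 4πd²S, d = √(1.98×10^27/(4π·1202)) = 3.620×10^11 m = 2.420 AU.

2.42 AU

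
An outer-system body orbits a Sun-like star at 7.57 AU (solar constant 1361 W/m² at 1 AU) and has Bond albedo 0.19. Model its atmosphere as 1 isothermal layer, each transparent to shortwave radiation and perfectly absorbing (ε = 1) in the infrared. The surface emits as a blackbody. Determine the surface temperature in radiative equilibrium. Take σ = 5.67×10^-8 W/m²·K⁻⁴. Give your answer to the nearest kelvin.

114 K

By the inverse-square law, S = 1361/7.57² = 23.75 W/m².
Top-of-atmosphere balance: σT_e⁴ = S(1−α)/4 = 4.809 W/m² → T_e = 95.97 K.
Layer-by-layer balance gives σT_s⁴ = (N+1)σT_e⁴, so T_s = 2^¼·95.97 = 114.1 K.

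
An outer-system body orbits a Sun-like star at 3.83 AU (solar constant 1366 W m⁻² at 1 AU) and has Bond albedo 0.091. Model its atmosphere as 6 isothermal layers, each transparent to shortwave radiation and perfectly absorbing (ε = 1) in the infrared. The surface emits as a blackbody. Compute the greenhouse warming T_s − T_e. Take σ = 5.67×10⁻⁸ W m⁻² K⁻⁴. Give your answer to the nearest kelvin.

87 K

Irradiance scales as 1/d², so S = 1366 W m⁻² × (1/3.83)² = 93.12 W m⁻².
The effective emission temperature is T_e = [S(1−α)/(4σ)]^¼ = 139.0 K.
Surface: T_s = (7)^¼·T_e = 226.1 K.
Warming: T_s − T_e = 87.09 K.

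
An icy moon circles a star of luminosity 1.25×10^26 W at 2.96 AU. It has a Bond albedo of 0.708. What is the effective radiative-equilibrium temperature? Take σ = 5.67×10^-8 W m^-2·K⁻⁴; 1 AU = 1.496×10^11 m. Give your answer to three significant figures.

Orbital distance: d = 2.96 AU = 4.428×10^11 m.
Spreading L over a sphere of radius d: S = 1.25×10^26/(4π·4.43×10^11²) = 50.73 W m^-2.
Absorbed flux (global mean): S(1−α)/4 = 50.73·0.292/4 = 3.703 W m^-2.
In equilibrium σT⁴ equals this, so T = 89.90 K.

89.9 K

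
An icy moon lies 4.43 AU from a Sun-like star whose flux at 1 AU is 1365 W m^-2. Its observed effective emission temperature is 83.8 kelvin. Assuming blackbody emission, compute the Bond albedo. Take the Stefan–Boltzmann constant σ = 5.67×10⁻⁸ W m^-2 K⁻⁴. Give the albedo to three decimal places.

0.839

Irradiance scales as 1/d², so S = 1365 W m^-2 × (1/4.43)² = 69.55 W m^-2.
Rearranging the radiative balance, α = 1 − 4σT⁴/S.
σT⁴ = 2.796 W m^-2, so 4σT⁴ = 11.18 W m^-2.
Hence α = 1 − 11.18/69.55 = 0.8392.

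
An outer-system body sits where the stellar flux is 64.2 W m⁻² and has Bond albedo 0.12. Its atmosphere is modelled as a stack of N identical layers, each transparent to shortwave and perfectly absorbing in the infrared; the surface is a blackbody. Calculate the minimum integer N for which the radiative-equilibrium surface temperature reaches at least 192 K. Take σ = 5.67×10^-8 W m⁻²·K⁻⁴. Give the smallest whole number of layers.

The effective emission temperature is T_e = [S(1−α)/(4σ)]^¼ = 125.6 K.
T_s = (N+1)^(1/4)·T_e ≥ 192 K requires N+1 ≥ (T_s/T_e)⁴ = (192/125.6)⁴ = 5.455.
The minimum whole number is N = 5.

5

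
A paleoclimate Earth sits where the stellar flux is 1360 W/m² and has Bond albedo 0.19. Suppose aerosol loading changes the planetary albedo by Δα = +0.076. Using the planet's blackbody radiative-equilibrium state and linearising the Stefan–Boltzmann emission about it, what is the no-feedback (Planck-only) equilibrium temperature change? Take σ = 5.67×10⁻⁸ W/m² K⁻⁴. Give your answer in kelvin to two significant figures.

-6.2 kelvin

Unperturbed T_e = [1360·(1−0.19)/(4σ)]^¼ = 264.0 K.
TOA radiative forcing: ΔF = −S·Δα/4 = −1360·(+0.076)/4 = -25.84 W/m².
The Planck feedback parameter is 4σT_e³ = 4.173 W/m²/K.
Hence the no-feedback warming is ΔF/(4σT_e³) = -6.19 K.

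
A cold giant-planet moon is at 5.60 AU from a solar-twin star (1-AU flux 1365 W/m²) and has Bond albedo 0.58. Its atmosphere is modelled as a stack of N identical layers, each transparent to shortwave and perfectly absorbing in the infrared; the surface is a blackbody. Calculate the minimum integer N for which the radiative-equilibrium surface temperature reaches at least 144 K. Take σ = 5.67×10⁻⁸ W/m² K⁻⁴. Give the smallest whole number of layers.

5

By the inverse-square law, S = 1365/5.60² = 43.53 W/m².
Top-of-atmosphere balance: σT_e⁴ = S(1−α)/4 = 4.570 W/m² → T_e = 94.75 K.
Need (N+1)T_e⁴ ≥ T_s⁴, i.e. N+1 ≥ (144/94.75)⁴ = 5.334.
The minimum whole number is N = 5.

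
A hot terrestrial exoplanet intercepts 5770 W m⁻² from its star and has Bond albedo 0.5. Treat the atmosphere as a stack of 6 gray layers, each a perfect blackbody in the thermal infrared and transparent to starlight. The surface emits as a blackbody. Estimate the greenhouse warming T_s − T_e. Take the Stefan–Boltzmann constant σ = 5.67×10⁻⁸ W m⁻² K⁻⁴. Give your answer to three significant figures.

210 K

OLR = S(1−α)/4 = 721.2 W m⁻²; the top layer radiates at T_e = 335.8 K.
T_s = (N+1)^(1/4)·T_e = 546.3 K.
Warming: T_s − T_e = 210.4 K.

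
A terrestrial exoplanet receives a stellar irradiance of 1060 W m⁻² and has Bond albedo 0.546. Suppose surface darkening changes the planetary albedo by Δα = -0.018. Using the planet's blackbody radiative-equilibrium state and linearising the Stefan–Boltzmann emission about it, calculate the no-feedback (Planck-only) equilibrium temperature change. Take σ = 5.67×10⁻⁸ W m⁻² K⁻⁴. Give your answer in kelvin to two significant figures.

2.1 kelvin

Unperturbed T_e = [1060·(1−0.546)/(4σ)]^¼ = 214.6 K.
The change in absorbed flux is Δ[S(1−α)/4] = −SΔα/4 = 4.770 W m⁻².
Planck response: λ_P = 4σT_e³ = 4·5.67×10⁻⁸·(214.6)³ = 2.242 W m⁻²/K.
Hence the no-feedback warming is ΔF/(4σT_e³) = 2.13 K.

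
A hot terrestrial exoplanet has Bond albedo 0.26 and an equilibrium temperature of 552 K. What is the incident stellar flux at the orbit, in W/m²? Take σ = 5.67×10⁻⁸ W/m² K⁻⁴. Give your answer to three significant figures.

Invert the energy balance for S: S = 4σT⁴/(1−α).
The emitted flux is σT⁴ = 5264 W/m².
S = 4·5264/0.74 = 28460 W/m².

28500 W/m²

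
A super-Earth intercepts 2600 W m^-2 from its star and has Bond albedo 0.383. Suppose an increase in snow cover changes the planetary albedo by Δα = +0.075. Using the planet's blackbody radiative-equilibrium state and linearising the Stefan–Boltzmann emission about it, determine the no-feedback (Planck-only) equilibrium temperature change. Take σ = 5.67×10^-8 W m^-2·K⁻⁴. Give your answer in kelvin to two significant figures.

-8.8 K

Reference equilibrium: T_e = [S(1−α)/(4σ)]^(1/4) = 290.0 K.
TOA radiative forcing: ΔF = −S·Δα/4 = −2600·(+0.075)/4 = -48.75 W m^-2.
The Planck feedback parameter is 4σT_e³ = 5.532 W m^-2/K.
ΔT₀ = ΔF/λ_P = -48.75/5.532 = -8.81 K.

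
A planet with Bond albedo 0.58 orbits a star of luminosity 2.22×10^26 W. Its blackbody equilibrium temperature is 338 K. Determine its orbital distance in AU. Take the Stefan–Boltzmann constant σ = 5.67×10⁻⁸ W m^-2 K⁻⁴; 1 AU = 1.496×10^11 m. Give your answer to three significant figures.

Required flux: S = 4σT⁴/(1−α) = 7048 W m^-2.
Then d = [L/(4πS)]^(1/2) = 5.007×10^10 m, i.e. 0.3347 AU.

0.335 AU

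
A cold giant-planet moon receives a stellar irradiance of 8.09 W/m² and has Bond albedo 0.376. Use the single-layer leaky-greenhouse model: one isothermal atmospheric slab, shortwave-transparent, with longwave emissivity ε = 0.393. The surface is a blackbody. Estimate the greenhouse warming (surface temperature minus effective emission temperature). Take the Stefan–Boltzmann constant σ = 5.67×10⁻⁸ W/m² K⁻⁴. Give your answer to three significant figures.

The planet radiates to space at T_e = [S(1−α)/(4σ)]^(1/4) = 68.69 K.
The surface balance (absorbed SW + ε·downward IR = σT_s⁴) with T_a⁴ = T_s⁴/2 reduces to T_s = T_e·[2/(2−ε)]^¼ = 72.55 K.
T_s − T_e = 72.55 − 68.69 = 3.861 K.

3.86 K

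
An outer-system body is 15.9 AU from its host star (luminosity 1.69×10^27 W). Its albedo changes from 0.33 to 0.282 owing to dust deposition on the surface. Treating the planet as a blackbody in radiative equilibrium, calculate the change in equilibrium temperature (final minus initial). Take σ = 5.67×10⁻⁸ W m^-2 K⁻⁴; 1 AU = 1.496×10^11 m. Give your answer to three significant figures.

1.60 K

d = 15.9 × 1.496×10^11 m = 2.379×10^12 m.
Spreading L over a sphere of radius d: S = 1.69×10^27/(4π·2.38×10^12²) = 23.77 W m^-2.
With α = 0.33, T₁ = 91.54 K.
Final:   T₂ = [S(1−0.282)/(4σ)]^(1/4) = 93.14 K.
ΔT = T₂ − T₁ = 1.597 K.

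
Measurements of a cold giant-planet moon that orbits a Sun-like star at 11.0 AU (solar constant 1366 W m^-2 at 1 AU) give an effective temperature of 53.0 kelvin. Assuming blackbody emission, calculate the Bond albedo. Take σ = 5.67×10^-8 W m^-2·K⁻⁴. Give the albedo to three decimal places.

Irradiance scales as 1/d², so S = 1366 W m^-2 × (1/11.0)² = 11.29 W m^-2.
Rearranging the radiative balance, α = 1 − 4σT⁴/S.
4σT⁴ = 4·5.67×10⁻⁸·(53.0)⁴ = 1.790 W m^-2.
Hence α = 1 − 1.790/11.29 = 0.8415.

0.841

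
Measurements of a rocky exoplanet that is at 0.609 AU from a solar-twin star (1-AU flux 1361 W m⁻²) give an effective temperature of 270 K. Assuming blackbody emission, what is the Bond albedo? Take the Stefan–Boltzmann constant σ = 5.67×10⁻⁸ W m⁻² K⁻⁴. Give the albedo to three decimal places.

Irradiance scales as 1/d², so S = 1361 W m⁻² × (1/0.609)² = 3670 W m⁻².
From σT⁴ = S(1−α)/4 we invert for α: 1−α = 4σT⁴/S.
σT⁴ = 301.3 W m⁻², so 4σT⁴ = 1205 W m⁻².
1−α = 1205/3670 = 0.3285, so α = 0.6715.

0.672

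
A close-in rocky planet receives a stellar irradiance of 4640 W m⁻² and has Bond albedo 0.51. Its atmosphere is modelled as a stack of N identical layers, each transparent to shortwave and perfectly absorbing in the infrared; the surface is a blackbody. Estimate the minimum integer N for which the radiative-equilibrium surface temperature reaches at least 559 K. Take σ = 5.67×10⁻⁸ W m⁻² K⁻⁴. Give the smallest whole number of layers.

9

The effective emission temperature is T_e = [S(1−α)/(4σ)]^¼ = 316.4 K.
Need (N+1)T_e⁴ ≥ T_s⁴, i.e. N+1 ≥ (559/316.4)⁴ = 9.740.
The minimum whole number is N = 9.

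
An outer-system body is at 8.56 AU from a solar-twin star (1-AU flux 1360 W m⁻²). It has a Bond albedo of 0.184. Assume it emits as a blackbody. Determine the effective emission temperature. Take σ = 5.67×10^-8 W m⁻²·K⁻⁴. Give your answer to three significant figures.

Irradiance scales as 1/d², so S = 1360 W m⁻² × (1/8.56)² = 18.56 W m⁻².
The planet absorbs (1−α)S over its disc πR² and re-emits over 4πR², so the mean absorbed flux is (1−0.184)·18.56/4 = 3.786 W m⁻².
In equilibrium σT⁴ equals this, so T = 90.40 K.

90.4 K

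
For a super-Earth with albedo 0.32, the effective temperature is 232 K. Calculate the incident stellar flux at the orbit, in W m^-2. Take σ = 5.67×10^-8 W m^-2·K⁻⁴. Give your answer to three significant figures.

966 W m^-2

From S(1−α)/4 = σT⁴: S = 4σT⁴/(1−α).
The emitted flux is σT⁴ = 164.3 W m^-2.
S = 4·164.3/0.68 = 966.2 W m^-2.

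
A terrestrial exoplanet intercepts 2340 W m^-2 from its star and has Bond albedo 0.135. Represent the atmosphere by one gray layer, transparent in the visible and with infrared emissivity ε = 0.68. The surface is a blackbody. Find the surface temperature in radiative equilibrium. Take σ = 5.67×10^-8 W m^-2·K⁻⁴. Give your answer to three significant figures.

341 K

Effective emission temperature (TOA balance): σT_e⁴ = S(1−α)/4 = 506.0 W m^-2 → T_e = 307.4 K.
Surface balance with a leaky layer gives σT_s⁴ = σT_e⁴·2/(2−ε), so T_s = T_e·[2/(2−0.68)]^(1/4) = 341.0 K.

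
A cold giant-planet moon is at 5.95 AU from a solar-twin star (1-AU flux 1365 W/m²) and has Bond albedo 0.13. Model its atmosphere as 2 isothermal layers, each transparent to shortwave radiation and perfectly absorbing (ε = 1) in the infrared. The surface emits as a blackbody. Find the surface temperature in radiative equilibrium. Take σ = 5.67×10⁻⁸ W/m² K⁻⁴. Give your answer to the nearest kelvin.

By the inverse-square law, S = 1365/5.95² = 38.56 W/m².
Top-of-atmosphere balance: σT_e⁴ = S(1−α)/4 = 8.386 W/m² → T_e = 110.3 K.
Layer-by-layer balance gives σT_s⁴ = (N+1)σT_e⁴, so T_s = 3^¼·110.3 = 145.1 K.

145 K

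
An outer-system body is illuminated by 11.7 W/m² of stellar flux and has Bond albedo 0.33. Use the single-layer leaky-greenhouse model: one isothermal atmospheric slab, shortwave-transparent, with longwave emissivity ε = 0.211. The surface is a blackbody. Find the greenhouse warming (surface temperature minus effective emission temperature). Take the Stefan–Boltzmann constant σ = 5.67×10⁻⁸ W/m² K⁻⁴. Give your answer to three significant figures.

2.17 K

Effective emission temperature (TOA balance): σT_e⁴ = S(1−α)/4 = 1.960 W/m² → T_e = 76.68 K.
For a single slab of emissivity ε, T_s⁴ = 2T_e⁴/(2−ε); thus T_s = 76.68·(1.118)^(1/4) = 78.84 K.
The atmosphere warms the surface by 2.167 K.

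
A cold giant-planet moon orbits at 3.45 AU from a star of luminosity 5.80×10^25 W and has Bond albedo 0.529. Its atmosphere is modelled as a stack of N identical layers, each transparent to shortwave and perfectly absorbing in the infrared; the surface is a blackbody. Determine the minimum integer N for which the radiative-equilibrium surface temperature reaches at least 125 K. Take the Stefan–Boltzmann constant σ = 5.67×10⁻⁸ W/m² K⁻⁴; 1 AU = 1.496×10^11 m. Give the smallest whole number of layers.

6

d = 3.45 × 1.496×10^11 m = 5.161×10^11 m.
S = L/(4πd²) = 17.33 W/m².
Top-of-atmosphere balance: σT_e⁴ = S(1−α)/4 = 2.040 W/m² → T_e = 77.45 K.
Need (N+1)T_e⁴ ≥ T_s⁴, i.e. N+1 ≥ (125/77.45)⁴ = 6.785.
Rounding up, N = 6.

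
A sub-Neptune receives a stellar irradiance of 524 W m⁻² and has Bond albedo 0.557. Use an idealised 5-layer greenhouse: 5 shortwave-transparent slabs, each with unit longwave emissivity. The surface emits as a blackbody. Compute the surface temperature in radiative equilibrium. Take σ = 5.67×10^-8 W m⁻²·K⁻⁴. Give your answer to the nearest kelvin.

280 kelvin

Top-of-atmosphere balance: σT_e⁴ = S(1−α)/4 = 58.03 W m⁻² → T_e = 178.9 K.
With N = 5 opaque layers, T_s = (N+1)^(1/4)·T_e = 6^(1/4)·178.9 = 279.9 K.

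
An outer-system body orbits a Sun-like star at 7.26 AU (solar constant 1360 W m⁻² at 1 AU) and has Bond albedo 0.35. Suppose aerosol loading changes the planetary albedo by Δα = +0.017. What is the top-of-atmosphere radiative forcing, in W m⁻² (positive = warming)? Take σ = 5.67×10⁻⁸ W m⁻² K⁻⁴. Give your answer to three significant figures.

-0.110 W m⁻²

Irradiance scales as 1/d², so S = 1360 W m⁻² × (1/7.26)² = 25.80 W m⁻².
ΔF = −(S/4)Δα = −(25.80/4)×(+0.017) = -0.1097 W m⁻².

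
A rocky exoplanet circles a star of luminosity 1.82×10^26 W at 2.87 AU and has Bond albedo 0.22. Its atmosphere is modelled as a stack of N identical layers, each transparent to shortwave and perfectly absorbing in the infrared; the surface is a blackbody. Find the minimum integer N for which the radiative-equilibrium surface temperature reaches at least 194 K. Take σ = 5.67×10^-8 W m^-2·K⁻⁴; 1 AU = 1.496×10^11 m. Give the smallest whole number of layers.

d = 2.87 × 1.496×10^11 m = 4.294×10^11 m.
S = L/(4πd²) = 78.57 W m^-2.
The effective emission temperature is T_e = [S(1−α)/(4σ)]^¼ = 128.2 K.
T_s = (N+1)^(1/4)·T_e ≥ 194 K requires N+1 ≥ (T_s/T_e)⁴ = (194/128.2)⁴ = 5.242.
So N ≥ 4.242; the smallest integer is N = 5.

5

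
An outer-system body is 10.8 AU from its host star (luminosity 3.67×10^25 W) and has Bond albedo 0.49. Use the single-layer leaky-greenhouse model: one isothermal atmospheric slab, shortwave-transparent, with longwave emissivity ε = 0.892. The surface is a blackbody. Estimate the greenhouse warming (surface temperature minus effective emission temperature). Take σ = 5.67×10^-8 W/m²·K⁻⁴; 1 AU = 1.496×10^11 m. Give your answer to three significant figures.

6.34 K

d = 10.8 × 1.496×10^11 m = 1.616×10^12 m.
Flux at the orbit: S = L/(4πd²) = 3.67×10^25/(4π·(1.62×10^12)²) = 1.119 W/m².
At the top of the atmosphere, σT_e⁴ = S(1−α)/4 = 0.1426 W/m², giving T_e = 39.83 K.
Surface balance with a leaky layer gives σT_s⁴ = σT_e⁴·2/(2−ε), so T_s = T_e·[2/(2−0.892)]^(1/4) = 46.16 K.
T_s − T_e = 46.16 − 39.83 = 6.337 K.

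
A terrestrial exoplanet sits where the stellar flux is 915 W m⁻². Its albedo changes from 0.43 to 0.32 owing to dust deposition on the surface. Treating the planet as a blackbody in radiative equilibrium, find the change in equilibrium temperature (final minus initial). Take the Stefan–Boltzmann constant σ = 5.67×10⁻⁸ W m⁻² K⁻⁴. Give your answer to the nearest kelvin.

10 kelvin

Before: T₁ = [915.0·0.57/(4σ)]^(1/4) = 219.0 K.
With α = 0.32, T₂ = 228.9 K.
Change: 228.9 − 219.0 = 9.877 K.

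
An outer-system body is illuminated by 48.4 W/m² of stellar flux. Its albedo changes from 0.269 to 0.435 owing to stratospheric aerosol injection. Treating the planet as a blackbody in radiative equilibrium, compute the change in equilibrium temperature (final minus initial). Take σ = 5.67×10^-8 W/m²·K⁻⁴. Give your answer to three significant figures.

-6.97 K

Before: T₁ = [48.40·0.731/(4σ)]^(1/4) = 111.8 K.
With α = 0.435, T₂ = 104.8 K.
Change: 104.8 − 111.8 = -6.970 K.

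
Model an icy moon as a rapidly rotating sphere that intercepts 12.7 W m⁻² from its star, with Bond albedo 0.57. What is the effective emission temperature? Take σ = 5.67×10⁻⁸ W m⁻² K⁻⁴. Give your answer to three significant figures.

Absorbed flux (global mean): S(1−α)/4 = 12.70·0.43/4 = 1.365 W m⁻².
In equilibrium σT⁴ equals this, so T = 70.05 K.

70.0 K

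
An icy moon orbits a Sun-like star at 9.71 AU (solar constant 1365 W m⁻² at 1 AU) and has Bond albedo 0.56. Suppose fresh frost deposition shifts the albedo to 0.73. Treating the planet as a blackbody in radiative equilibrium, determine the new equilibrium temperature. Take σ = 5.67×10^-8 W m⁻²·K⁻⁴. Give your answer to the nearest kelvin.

64 K

By the inverse-square law, S = 1365/9.71² = 14.48 W m⁻².
T₂ = [S(1−α₂)/(4σ)]^(1/4) = [14.48·0.27/(4σ)]^(1/4) = 64.43 K.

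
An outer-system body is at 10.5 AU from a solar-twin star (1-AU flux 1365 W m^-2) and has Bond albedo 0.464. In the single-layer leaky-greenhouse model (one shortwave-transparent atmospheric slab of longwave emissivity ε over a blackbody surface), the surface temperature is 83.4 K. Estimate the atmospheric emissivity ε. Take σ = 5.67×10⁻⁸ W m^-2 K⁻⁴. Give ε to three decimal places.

0.790

Flux at the orbit: S = 1365/(10.5)² = 12.38 W m^-2.
TOA balance gives T_e = 73.55 K.
Inverting T_s⁴ = 2T_e⁴/(2−ε): (T_e/T_s)⁴ = 0.6048, so ε = 2(1 − 0.6048) = 0.7904.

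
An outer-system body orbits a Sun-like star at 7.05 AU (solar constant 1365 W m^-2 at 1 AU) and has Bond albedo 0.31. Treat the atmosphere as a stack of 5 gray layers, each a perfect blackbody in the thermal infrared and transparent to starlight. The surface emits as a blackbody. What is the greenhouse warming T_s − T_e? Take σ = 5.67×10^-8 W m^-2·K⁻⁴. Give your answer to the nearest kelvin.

54 K

Flux at the orbit: S = 1365/(7.05)² = 27.46 W m^-2.
The effective emission temperature is T_e = [S(1−α)/(4σ)]^¼ = 95.61 K.
Surface: T_s = (6)^¼·T_e = 149.6 K.
So the greenhouse effect raises the surface by 149.6 − 95.61 = 54.03 K.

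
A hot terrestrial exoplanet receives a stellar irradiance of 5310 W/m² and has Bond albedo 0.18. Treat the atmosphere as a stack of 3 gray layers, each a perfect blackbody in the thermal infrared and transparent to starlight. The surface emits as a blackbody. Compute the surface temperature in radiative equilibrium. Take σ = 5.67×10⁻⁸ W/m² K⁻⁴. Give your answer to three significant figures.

The effective emission temperature is T_e = [S(1−α)/(4σ)]^¼ = 372.2 K.
Layer-by-layer balance gives σT_s⁴ = (N+1)σT_e⁴, so T_s = 4^¼·372.2 = 526.4 K.

526 K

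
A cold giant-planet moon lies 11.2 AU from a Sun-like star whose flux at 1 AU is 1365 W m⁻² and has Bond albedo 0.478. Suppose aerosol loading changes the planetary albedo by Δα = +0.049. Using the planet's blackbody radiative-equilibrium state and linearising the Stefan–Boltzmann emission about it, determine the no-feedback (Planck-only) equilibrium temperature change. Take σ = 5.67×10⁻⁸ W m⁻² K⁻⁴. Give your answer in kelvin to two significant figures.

-1.7 K

Flux at the orbit: S = 1365/(11.2)² = 10.88 W m⁻².
The baseline emission temperature is T_e = 70.74 K.
ΔF = −(S/4)Δα = −(10.88/4)×(+0.049) = -0.1333 W m⁻².
Planck response: λ_P = 4σT_e³ = 4·5.67×10⁻⁸·(70.74)³ = 0.08029 W m⁻²/K.
So ΔT₀ = -0.1333/0.08029 = -1.66 K.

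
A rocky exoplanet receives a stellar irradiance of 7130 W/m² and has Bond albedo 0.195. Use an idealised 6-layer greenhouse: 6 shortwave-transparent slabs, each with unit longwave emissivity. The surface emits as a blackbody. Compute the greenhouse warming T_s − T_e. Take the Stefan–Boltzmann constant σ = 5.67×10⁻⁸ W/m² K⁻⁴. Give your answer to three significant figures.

250 kelvin

The effective emission temperature is T_e = [S(1−α)/(4σ)]^¼ = 398.9 K.
T_s = (N+1)^(1/4)·T_e = 648.8 K.
So the greenhouse effect raises the surface by 648.8 − 398.9 = 249.9 K.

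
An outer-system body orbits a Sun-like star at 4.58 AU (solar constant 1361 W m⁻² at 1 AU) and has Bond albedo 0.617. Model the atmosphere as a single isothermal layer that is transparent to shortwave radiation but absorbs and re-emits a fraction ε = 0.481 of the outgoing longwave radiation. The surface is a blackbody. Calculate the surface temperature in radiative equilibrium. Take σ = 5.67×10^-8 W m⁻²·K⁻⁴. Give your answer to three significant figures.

Flux at the orbit: S = 1361/(4.58)² = 64.88 W m⁻².
Effective emission temperature (TOA balance): σT_e⁴ = S(1−α)/4 = 6.212 W m⁻² → T_e = 102.3 K.
Surface balance with a leaky layer gives σT_s⁴ = σT_e⁴·2/(2−ε), so T_s = T_e·[2/(2−0.481)]^(1/4) = 109.6 K.

110 kelvin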